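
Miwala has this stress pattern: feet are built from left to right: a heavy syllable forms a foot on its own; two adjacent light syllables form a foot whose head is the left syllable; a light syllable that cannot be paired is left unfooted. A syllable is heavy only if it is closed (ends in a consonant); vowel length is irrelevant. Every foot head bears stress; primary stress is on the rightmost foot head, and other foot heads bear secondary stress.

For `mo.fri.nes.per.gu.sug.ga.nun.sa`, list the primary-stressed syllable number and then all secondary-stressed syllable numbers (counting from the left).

Weights: 1 mo L, 2 fri L, 3 nes H, 4 per H, 5 gu L, 6 sug H, 7 ga L, 8 nun H, 9 sa L.
Parse left to right (heavy = foot alone; LL = one foot; stranded L unfooted): (ˈmo.fri) (ˈnes) (ˈper) gu (ˈsug) ga (ˈnun) sa.
Foot heads: 1, 3, 4, 6, 8.
Primary stress on the rightmost head = syllable 8.
Secondary stress on 1, 3, 4, 6: ˌmo.fri.ˌnes.ˌper.gu.ˌsug.ga.ˈnun.sa.

primary 8, secondary 1, 3, 4, 6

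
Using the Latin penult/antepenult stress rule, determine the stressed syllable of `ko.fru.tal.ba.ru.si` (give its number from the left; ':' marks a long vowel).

Classical Latin: stress the penult if heavy (long vowel or closed), else the antepenult.
Weights: 4 ba L, 5 ru L, 6 si L.
The penult (syllable 5, ru) is light, so stress falls on the antepenult (syllable 4, ba).
Stress on syllable 4: ko.fru.tal.ˈba.ru.si.

4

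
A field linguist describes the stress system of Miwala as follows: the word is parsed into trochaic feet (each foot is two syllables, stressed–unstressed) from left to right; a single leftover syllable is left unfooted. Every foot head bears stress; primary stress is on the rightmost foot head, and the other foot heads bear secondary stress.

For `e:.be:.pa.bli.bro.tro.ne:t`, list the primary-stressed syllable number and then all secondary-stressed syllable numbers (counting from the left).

Parse left to right into trochaic (ˈσσ) feet: (ˈe:.be:) (ˈpa.bli) (ˈbro.tro) ne:t. Syllable 7 is left unfooted.
Foot heads (stressed positions): 1, 3, 5.
End Rule Rightmost: primary stress on the rightmost head = syllable 5.
Secondary stress on 1, 3: ˌe:.be:.ˌpa.bli.ˈbro.tro.ne:t.

primary 5, secondary 1, 3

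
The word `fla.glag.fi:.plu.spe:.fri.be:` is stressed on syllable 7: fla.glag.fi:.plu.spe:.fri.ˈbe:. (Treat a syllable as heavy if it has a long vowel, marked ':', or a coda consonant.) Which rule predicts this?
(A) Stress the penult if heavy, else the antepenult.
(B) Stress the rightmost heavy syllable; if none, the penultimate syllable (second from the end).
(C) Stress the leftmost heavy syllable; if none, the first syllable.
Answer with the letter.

B

Rule A → syllable 5 (observed: 7).
Rule B → syllable 7 ✓.
Rule C → syllable 2 (observed: 7).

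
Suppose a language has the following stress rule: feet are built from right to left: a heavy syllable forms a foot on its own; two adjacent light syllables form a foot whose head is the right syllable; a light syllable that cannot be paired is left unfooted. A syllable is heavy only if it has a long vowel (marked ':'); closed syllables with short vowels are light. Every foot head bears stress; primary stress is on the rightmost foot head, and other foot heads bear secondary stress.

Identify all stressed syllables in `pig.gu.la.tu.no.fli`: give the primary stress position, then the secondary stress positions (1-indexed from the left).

Weights: 1 pig L, 2 gu L, 3 la L, 4 tu L, 5 no L, 6 fli L.
Parse right to left (heavy = foot alone; LL = one foot; stranded L unfooted): (pig.ˈgu) (la.ˈtu) (no.ˈfli).
Foot heads: 2, 4, 6.
Primary stress on the rightmost head = syllable 6.
Secondary stress on 2, 4: pig.ˌgu.la.ˌtu.no.ˈfli.

primary 6, secondary 2, 4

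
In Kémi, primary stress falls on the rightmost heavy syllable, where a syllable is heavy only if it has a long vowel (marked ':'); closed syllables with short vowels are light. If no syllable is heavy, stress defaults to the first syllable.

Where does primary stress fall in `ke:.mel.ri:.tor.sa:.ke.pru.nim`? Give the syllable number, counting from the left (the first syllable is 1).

5

Weights: 1 ke: H, 2 mel L, 3 ri: H, 4 tor L, 5 sa: H, 6 ke L, 7 pru L, 8 nim L.
Heavy syllables in the domain: 1, 3, 5. The rightmost is syllable 5 (sa:).
Primary stress: syllable 5 → ke:.mel.ri:.tor.ˈsa:.ke.pru.nim.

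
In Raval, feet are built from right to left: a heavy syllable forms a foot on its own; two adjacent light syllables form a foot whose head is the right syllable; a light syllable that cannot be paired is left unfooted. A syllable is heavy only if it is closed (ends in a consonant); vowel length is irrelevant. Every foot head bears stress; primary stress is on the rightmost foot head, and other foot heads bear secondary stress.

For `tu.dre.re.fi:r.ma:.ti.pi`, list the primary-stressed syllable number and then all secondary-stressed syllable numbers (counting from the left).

primary 7, secondary 3, 4

Weights: 1 tu L, 2 dre L, 3 re L, 4 fi:r H, 5 ma: L, 6 ti L, 7 pi L.
Parse right to left (heavy = foot alone; LL = one foot; stranded L unfooted): tu (dre.ˈre) (ˈfi:r) ma: (ti.ˈpi).
Foot heads: 3, 4, 7.
Primary stress on the rightmost head = syllable 7.
Secondary stress on 3, 4: tu.dre.ˌre.ˌfi:r.ma:.ti.ˈpi.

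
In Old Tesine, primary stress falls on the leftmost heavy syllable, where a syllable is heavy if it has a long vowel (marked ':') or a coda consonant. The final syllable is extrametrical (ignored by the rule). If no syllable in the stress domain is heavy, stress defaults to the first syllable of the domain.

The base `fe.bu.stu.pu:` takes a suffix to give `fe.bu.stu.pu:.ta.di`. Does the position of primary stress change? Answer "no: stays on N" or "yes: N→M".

Base `fe.bu.stu.pu:` (4 syllables):
  The final syllable (4, pu:) is extrametrical; the stress domain is syllables 1–3.
  Weights: 1 fe L, 2 bu L, 3 stu L.
  No heavy syllable in the domain; default to the first syllable of the domain = syllable 1.
  → primary stress on syllable 1.
Suffixed `fe.bu.stu.pu:.ta.di` (6 syllables):
  The final syllable (6, di) is extrametrical; the stress domain is syllables 1–5.
  Weights: 1 fe L, 2 bu L, 3 stu L, 4 pu: H, 5 ta L.
  Heavy syllables in the domain: 4. The leftmost is syllable 4 (pu:).
  → primary stress on syllable 4.

yes: 1→4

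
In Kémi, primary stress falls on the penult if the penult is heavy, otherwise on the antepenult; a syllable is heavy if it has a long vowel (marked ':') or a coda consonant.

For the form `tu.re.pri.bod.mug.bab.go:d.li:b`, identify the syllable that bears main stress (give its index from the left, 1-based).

Weights: 6 bab H, 7 go:d H, 8 li:b H.
The penult (syllable 7, go:d) is heavy, so it takes stress.
Primary stress: syllable 7 → tu.re.pri.bod.mug.bab.ˈgo:d.li:b.

7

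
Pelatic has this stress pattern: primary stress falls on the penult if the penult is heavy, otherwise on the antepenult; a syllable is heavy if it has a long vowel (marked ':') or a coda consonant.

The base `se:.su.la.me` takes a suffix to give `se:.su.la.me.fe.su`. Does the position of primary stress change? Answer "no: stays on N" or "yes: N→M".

yes: 2→4

Base `se:.su.la.me` (4 syllables):
  Weights: 2 su L, 3 la L, 4 me L.
  The penult (syllable 3, la) is light, so stress falls on the antepenult (syllable 2, su).
  → primary stress on syllable 2.
Suffixed `se:.su.la.me.fe.su` (6 syllables):
  Weights: 4 me L, 5 fe L, 6 su L.
  The penult (syllable 5, fe) is light, so stress falls on the antepenult (syllable 4, me).
  → primary stress on syllable 4.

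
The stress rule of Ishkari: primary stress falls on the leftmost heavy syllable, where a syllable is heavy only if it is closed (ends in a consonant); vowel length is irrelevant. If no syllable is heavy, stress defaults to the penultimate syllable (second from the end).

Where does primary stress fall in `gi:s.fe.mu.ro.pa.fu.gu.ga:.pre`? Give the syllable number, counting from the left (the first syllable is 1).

1

Weights: 1 gi:s H, 2 fe L, 3 mu L, 4 ro L, 5 pa L, 6 fu L, 7 gu L, 8 ga: L, 9 pre L.
Heavy syllables in the domain: 1. The leftmost is syllable 1 (gi:s).
Primary stress: syllable 1 → ˈgi:s.fe.mu.ro.pa.fu.gu.ga:.pre.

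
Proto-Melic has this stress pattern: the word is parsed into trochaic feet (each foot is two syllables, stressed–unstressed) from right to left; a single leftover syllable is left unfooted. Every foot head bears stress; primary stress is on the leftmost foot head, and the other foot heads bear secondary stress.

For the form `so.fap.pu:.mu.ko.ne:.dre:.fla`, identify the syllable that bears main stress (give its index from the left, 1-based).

1

Parse right to left into trochaic (ˈσσ) feet: (ˈso.fap) (ˈpu:.mu) (ˈko.ne:) (ˈdre:.fla).
Foot heads (stressed positions): 1, 3, 5, 7.
End Rule Leftmost: primary stress on the leftmost head = syllable 1.
Primary stress: syllable 1 → ˈso.fap.pu:.mu.ko.ne:.dre:.fla.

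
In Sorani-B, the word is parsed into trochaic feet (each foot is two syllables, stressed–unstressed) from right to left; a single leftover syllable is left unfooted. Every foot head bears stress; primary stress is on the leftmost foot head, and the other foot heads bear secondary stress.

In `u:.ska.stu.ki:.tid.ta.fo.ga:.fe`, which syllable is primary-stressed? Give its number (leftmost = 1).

Parse right to left into trochaic (ˈσσ) feet: u: (ˈska.stu) (ˈki:.tid) (ˈta.fo) (ˈga:.fe). Syllable 1 is left unfooted.
Foot heads (stressed positions): 2, 4, 6, 8.
End Rule Leftmost: primary stress on the leftmost head = syllable 2.
Primary stress: syllable 2 → u:.ˈska.stu.ki:.tid.ta.fo.ga:.fe.

2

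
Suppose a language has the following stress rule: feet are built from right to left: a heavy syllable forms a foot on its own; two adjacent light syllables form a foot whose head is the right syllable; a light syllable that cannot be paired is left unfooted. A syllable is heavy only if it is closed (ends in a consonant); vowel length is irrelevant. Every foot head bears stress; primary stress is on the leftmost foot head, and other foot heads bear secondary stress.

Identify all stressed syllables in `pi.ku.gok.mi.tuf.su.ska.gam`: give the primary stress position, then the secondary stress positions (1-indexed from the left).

primary 2, secondary 3, 5, 7, 8

Weights: 1 pi L, 2 ku L, 3 gok H, 4 mi L, 5 tuf H, 6 su L, 7 ska L, 8 gam H.
Parse right to left (heavy = foot alone; LL = one foot; stranded L unfooted): (pi.ˈku) (ˈgok) mi (ˈtuf) (su.ˈska) (ˈgam).
Foot heads: 2, 3, 5, 7, 8.
Primary stress on the leftmost head = syllable 2.
Secondary stress on 3, 5, 7, 8: pi.ˈku.ˌgok.mi.ˌtuf.su.ˌska.ˌgam.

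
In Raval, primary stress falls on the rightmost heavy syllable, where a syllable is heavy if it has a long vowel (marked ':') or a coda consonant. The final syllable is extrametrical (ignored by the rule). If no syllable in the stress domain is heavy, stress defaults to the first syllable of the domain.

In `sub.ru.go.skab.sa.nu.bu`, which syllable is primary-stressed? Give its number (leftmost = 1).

The final syllable (7, bu) is extrametrical; the stress domain is syllables 1–6.
Weights: 1 sub H, 2 ru L, 3 go L, 4 skab H, 5 sa L, 6 nu L.
Heavy syllables in the domain: 1, 4. The rightmost is syllable 4 (skab).
Primary stress: syllable 4 → sub.ru.go.ˈskab.sa.nu.bu.

4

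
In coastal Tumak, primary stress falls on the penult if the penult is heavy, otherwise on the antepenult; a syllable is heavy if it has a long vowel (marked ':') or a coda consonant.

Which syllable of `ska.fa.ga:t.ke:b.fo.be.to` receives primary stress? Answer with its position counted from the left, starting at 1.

Weights: 5 fo L, 6 be L, 7 to L.
The penult (syllable 6, be) is light, so stress falls on the antepenult (syllable 5, fo).
Primary stress: syllable 5 → ska.fa.ga:t.ke:b.ˈfo.be.to.

5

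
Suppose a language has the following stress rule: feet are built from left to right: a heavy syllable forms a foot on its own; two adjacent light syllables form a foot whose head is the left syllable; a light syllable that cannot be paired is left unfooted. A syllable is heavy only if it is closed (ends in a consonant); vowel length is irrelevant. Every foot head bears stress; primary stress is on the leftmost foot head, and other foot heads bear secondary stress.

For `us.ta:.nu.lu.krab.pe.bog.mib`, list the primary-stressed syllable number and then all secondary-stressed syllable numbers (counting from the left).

Weights: 1 us H, 2 ta: L, 3 nu L, 4 lu L, 5 krab H, 6 pe L, 7 bog H, 8 mib H.
Parse left to right (heavy = foot alone; LL = one foot; stranded L unfooted): (ˈus) (ˈta:.nu) lu (ˈkrab) pe (ˈbog) (ˈmib).
Foot heads: 1, 2, 5, 7, 8.
Primary stress on the leftmost head = syllable 1.
Secondary stress on 2, 5, 7, 8: ˈus.ˌta:.nu.lu.ˌkrab.pe.ˌbog.ˌmib.

primary 1, secondary 2, 5, 7, 8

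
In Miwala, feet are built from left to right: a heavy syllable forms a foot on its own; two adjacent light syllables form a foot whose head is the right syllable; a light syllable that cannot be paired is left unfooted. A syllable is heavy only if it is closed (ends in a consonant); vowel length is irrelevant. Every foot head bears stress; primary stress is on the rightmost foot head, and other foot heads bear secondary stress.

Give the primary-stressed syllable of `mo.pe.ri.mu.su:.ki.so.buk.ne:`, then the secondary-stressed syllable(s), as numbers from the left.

Weights: 1 mo L, 2 pe L, 3 ri L, 4 mu L, 5 su: L, 6 ki L, 7 so L, 8 buk H, 9 ne: L.
Parse left to right (heavy = foot alone; LL = one foot; stranded L unfooted): (mo.ˈpe) (ri.ˈmu) (su:.ˈki) so (ˈbuk) ne:.
Foot heads: 2, 4, 6, 8.
Primary stress on the rightmost head = syllable 8.
Secondary stress on 2, 4, 6: mo.ˌpe.ri.ˌmu.su:.ˌki.so.ˈbuk.ne:.

primary 8, secondary 2, 4, 6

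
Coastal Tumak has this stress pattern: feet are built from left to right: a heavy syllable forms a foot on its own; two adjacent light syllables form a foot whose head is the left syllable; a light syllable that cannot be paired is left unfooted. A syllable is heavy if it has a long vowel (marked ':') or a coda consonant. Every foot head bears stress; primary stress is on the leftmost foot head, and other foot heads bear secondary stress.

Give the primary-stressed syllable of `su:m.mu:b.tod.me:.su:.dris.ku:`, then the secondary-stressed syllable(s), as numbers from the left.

primary 1, secondary 2, 3, 4, 5, 6, 7

Weights: 1 su:m H, 2 mu:b H, 3 tod H, 4 me: H, 5 su: H, 6 dris H, 7 ku: H.
Parse left to right (heavy = foot alone; LL = one foot; stranded L unfooted): (ˈsu:m) (ˈmu:b) (ˈtod) (ˈme:) (ˈsu:) (ˈdris) (ˈku:).
Foot heads: 1, 2, 3, 4, 5, 6, 7.
Primary stress on the leftmost head = syllable 1.
Secondary stress on 2, 3, 4, 5, 6, 7: ˈsu:m.ˌmu:b.ˌtod.ˌme:.ˌsu:.ˌdris.ˌku:.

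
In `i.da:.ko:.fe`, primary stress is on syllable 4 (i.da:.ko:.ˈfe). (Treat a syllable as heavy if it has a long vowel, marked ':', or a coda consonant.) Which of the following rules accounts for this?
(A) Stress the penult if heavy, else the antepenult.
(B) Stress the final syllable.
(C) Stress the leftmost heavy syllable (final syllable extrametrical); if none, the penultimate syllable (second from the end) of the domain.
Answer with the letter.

Rule A → syllable 3 (observed: 4).
Rule B → syllable 4 ✓.
Rule C → syllable 2 (observed: 4).

B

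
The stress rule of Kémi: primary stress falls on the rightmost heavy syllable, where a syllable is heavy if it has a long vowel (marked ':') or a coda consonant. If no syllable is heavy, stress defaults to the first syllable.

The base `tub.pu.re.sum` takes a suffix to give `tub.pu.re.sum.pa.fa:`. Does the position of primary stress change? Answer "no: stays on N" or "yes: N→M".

Base `tub.pu.re.sum` (4 syllables):
  Weights: 1 tub H, 2 pu L, 3 re L, 4 sum H.
  Heavy syllables in the domain: 1, 4. The rightmost is syllable 4 (sum).
  → primary stress on syllable 4.
Suffixed `tub.pu.re.sum.pa.fa:` (6 syllables):
  Weights: 1 tub H, 2 pu L, 3 re L, 4 sum H, 5 pa L, 6 fa: H.
  Heavy syllables in the domain: 1, 4, 6. The rightmost is syllable 6 (fa:).
  → primary stress on syllable 6.

yes: 4→6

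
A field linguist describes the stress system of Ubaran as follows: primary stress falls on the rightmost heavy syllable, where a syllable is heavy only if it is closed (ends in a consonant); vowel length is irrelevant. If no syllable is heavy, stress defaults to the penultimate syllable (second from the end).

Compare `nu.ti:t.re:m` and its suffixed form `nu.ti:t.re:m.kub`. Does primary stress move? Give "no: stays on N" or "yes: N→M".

Base `nu.ti:t.re:m` (3 syllables):
  Weights: 1 nu L, 2 ti:t H, 3 re:m H.
  Heavy syllables in the domain: 2, 3. The rightmost is syllable 3 (re:m).
  → primary stress on syllable 3.
Suffixed `nu.ti:t.re:m.kub` (4 syllables):
  Weights: 1 nu L, 2 ti:t H, 3 re:m H, 4 kub H.
  Heavy syllables in the domain: 2, 3, 4. The rightmost is syllable 4 (kub).
  → primary stress on syllable 4.

yes: 3→4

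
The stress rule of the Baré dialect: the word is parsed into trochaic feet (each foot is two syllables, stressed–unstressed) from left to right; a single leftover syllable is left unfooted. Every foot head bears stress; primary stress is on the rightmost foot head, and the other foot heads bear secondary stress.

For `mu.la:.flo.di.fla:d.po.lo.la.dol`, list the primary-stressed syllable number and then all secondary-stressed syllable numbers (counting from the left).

primary 7, secondary 1, 3, 5

Parse left to right into trochaic (ˈσσ) feet: (ˈmu.la:) (ˈflo.di) (ˈfla:d.po) (ˈlo.la) dol. Syllable 9 is left unfooted.
Foot heads (stressed positions): 1, 3, 5, 7.
End Rule Rightmost: primary stress on the rightmost head = syllable 7.
Secondary stress on 1, 3, 5: ˌmu.la:.ˌflo.di.ˌfla:d.po.ˈlo.la.dol.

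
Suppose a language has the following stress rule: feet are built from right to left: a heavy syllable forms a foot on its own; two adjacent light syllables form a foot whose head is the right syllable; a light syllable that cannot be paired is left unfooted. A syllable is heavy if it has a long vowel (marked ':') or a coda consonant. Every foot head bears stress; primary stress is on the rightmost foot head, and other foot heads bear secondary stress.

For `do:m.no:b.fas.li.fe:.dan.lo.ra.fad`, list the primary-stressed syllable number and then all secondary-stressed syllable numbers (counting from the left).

primary 9, secondary 1, 2, 3, 5, 6, 8

Weights: 1 do:m H, 2 no:b H, 3 fas H, 4 li L, 5 fe: H, 6 dan H, 7 lo L, 8 ra L, 9 fad H.
Parse right to left (heavy = foot alone; LL = one foot; stranded L unfooted): (ˈdo:m) (ˈno:b) (ˈfas) li (ˈfe:) (ˈdan) (lo.ˈra) (ˈfad).
Foot heads: 1, 2, 3, 5, 6, 8, 9.
Primary stress on the rightmost head = syllable 9.
Secondary stress on 1, 2, 3, 5, 6, 8: ˌdo:m.ˌno:b.ˌfas.li.ˌfe:.ˌdan.lo.ˌra.ˈfad.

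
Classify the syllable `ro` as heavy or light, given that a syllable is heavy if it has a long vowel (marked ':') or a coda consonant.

light

`ro`: short vowel, open (no coda). Short vowel, open → light.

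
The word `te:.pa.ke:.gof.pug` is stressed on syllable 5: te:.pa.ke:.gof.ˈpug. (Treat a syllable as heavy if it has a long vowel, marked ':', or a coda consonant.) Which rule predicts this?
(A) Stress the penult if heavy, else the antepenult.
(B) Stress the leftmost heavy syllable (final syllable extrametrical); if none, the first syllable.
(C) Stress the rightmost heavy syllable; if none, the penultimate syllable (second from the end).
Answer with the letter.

C

Rule A → syllable 4 (observed: 5).
Rule B → syllable 1 (observed: 5).
Rule C → syllable 5 ✓.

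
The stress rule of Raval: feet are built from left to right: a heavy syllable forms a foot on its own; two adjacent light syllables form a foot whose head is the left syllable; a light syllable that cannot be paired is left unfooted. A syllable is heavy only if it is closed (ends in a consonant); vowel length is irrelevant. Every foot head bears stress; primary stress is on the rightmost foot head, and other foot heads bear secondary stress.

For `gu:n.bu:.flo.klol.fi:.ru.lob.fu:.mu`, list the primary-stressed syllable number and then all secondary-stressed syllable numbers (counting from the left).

Weights: 1 gu:n H, 2 bu: L, 3 flo L, 4 klol H, 5 fi: L, 6 ru L, 7 lob H, 8 fu: L, 9 mu L.
Parse left to right (heavy = foot alone; LL = one foot; stranded L unfooted): (ˈgu:n) (ˈbu:.flo) (ˈklol) (ˈfi:.ru) (ˈlob) (ˈfu:.mu).
Foot heads: 1, 2, 4, 5, 7, 8.
Primary stress on the rightmost head = syllable 8.
Secondary stress on 1, 2, 4, 5, 7: ˌgu:n.ˌbu:.flo.ˌklol.ˌfi:.ru.ˌlob.ˈfu:.mu.

primary 8, secondary 1, 2, 4, 5, 7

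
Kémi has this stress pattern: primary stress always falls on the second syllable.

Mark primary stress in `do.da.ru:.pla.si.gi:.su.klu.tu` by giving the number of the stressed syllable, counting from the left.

2

The word has 9 syllables; the second syllable is syllable 2 (da).
Primary stress: syllable 2 → do.ˈda.ru:.pla.si.gi:.su.klu.tu.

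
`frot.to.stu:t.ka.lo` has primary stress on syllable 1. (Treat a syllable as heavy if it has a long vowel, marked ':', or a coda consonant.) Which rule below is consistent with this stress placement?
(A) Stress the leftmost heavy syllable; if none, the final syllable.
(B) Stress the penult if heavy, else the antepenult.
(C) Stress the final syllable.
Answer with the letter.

A

Rule A → syllable 1 ✓.
Rule B → syllable 3 (observed: 1).
Rule C → syllable 5 (observed: 1).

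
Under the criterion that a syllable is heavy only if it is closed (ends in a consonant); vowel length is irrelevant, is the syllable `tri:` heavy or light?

`tri:`: long vowel, open (no coda). Open (no coda) → light.

light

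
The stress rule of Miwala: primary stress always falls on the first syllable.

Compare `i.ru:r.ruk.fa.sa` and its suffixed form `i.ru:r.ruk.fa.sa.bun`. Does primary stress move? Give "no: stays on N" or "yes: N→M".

no: stays on 1

Base `i.ru:r.ruk.fa.sa` (5 syllables):
  The word has 5 syllables; the first syllable is syllable 1 (i).
  → primary stress on syllable 1.
Suffixed `i.ru:r.ruk.fa.sa.bun` (6 syllables):
  The word has 6 syllables; the first syllable is syllable 1 (i).
  → primary stress on syllable 1.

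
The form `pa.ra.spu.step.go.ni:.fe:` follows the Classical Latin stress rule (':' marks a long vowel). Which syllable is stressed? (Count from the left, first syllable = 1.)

Classical Latin: stress the penult if heavy (long vowel or closed), else the antepenult.
Weights: 5 go L, 6 ni: H, 7 fe: H.
The penult (syllable 6, ni:) is heavy, so it takes stress.
Stress on syllable 6: pa.ra.spu.step.go.ˈni:.fe:.

6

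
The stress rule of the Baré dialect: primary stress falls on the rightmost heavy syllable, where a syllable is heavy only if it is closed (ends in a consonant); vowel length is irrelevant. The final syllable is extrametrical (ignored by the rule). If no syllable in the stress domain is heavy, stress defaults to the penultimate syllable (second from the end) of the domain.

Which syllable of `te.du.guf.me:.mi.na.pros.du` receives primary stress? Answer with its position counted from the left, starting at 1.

The final syllable (8, du) is extrametrical; the stress domain is syllables 1–7.
Weights: 1 te L, 2 du L, 3 guf H, 4 me: L, 5 mi L, 6 na L, 7 pros H.
Heavy syllables in the domain: 3, 7. The rightmost is syllable 7 (pros).
Primary stress: syllable 7 → te.du.guf.me:.mi.na.ˈpros.du.

7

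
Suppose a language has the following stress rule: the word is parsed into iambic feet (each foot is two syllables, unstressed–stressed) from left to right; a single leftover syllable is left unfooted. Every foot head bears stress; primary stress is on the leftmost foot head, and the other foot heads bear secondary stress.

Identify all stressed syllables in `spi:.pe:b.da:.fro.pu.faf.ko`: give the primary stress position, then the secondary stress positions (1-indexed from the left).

primary 2, secondary 4, 6

Parse left to right into iambic (σˈσ) feet: (spi:.ˈpe:b) (da:.ˈfro) (pu.ˈfaf) ko. Syllable 7 is left unfooted.
Foot heads (stressed positions): 2, 4, 6.
End Rule Leftmost: primary stress on the leftmost head = syllable 2.
Secondary stress on 4, 6: spi:.ˈpe:b.da:.ˌfro.pu.ˌfaf.ko.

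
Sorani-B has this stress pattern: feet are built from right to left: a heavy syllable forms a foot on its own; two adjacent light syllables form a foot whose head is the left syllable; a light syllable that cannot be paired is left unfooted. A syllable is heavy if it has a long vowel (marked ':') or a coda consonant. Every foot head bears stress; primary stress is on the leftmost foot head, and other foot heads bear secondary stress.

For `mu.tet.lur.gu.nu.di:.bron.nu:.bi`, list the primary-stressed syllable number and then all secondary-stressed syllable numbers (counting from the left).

Weights: 1 mu L, 2 tet H, 3 lur H, 4 gu L, 5 nu L, 6 di: H, 7 bron H, 8 nu: H, 9 bi L.
Parse right to left (heavy = foot alone; LL = one foot; stranded L unfooted): mu (ˈtet) (ˈlur) (ˈgu.nu) (ˈdi:) (ˈbron) (ˈnu:) bi.
Foot heads: 2, 3, 4, 6, 7, 8.
Primary stress on the leftmost head = syllable 2.
Secondary stress on 3, 4, 6, 7, 8: mu.ˈtet.ˌlur.ˌgu.nu.ˌdi:.ˌbron.ˌnu:.bi.

primary 2, secondary 3, 4, 6, 7, 8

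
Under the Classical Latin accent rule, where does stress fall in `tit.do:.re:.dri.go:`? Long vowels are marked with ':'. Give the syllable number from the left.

3

Classical Latin: stress the penult if heavy (long vowel or closed), else the antepenult.
Weights: 3 re: H, 4 dri L, 5 go: H.
The penult (syllable 4, dri) is light, so stress falls on the antepenult (syllable 3, re:).
Stress on syllable 3: tit.do:.ˈre:.dri.go:.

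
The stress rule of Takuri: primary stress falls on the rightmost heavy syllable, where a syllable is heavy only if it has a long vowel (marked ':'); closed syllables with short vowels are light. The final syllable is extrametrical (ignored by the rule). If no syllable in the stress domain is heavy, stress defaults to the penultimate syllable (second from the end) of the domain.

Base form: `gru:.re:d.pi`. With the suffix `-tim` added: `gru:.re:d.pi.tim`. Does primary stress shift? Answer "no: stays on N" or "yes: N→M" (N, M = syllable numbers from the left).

no: stays on 2

Base `gru:.re:d.pi` (3 syllables):
  The final syllable (3, pi) is extrametrical; the stress domain is syllables 1–2.
  Weights: 1 gru: H, 2 re:d H.
  Heavy syllables in the domain: 1, 2. The rightmost is syllable 2 (re:d).
  → primary stress on syllable 2.
Suffixed `gru:.re:d.pi.tim` (4 syllables):
  The final syllable (4, tim) is extrametrical; the stress domain is syllables 1–3.
  Weights: 1 gru: H, 2 re:d H, 3 pi L.
  Heavy syllables in the domain: 1, 2. The rightmost is syllable 2 (re:d).
  → primary stress on syllable 2.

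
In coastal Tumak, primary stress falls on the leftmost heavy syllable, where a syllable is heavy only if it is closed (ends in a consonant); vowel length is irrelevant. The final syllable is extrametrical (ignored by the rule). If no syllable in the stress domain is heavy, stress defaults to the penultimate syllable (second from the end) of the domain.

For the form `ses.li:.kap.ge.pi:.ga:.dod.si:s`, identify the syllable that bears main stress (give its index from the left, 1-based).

1

The final syllable (8, si:s) is extrametrical; the stress domain is syllables 1–7.
Weights: 1 ses H, 2 li: L, 3 kap H, 4 ge L, 5 pi: L, 6 ga: L, 7 dod H.
Heavy syllables in the domain: 1, 3, 7. The leftmost is syllable 1 (ses).
Primary stress: syllable 1 → ˈses.li:.kap.ge.pi:.ga:.dod.si:s.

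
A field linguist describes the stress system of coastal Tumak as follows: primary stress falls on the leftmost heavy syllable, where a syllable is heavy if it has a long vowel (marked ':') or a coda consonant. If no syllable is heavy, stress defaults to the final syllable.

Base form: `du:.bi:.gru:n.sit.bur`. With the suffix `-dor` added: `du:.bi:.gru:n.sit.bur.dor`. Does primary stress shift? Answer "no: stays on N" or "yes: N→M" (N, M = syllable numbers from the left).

Base `du:.bi:.gru:n.sit.bur` (5 syllables):
  Weights: 1 du: H, 2 bi: H, 3 gru:n H, 4 sit H, 5 bur H.
  Heavy syllables in the domain: 1, 2, 3, 4, 5. The leftmost is syllable 1 (du:).
  → primary stress on syllable 1.
Suffixed `du:.bi:.gru:n.sit.bur.dor` (6 syllables):
  Weights: 1 du: H, 2 bi: H, 3 gru:n H, 4 sit H, 5 bur H, 6 dor H.
  Heavy syllables in the domain: 1, 2, 3, 4, 5, 6. The leftmost is syllable 1 (du:).
  → primary stress on syllable 1.

no: stays on 1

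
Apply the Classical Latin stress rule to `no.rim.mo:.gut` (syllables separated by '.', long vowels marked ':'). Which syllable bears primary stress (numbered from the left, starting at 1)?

3

Classical Latin: stress the penult if heavy (long vowel or closed), else the antepenult.
Weights: 2 rim H, 3 mo: H, 4 gut H.
The penult (syllable 3, mo:) is heavy, so it takes stress.
Stress on syllable 3: no.rim.ˈmo:.gut.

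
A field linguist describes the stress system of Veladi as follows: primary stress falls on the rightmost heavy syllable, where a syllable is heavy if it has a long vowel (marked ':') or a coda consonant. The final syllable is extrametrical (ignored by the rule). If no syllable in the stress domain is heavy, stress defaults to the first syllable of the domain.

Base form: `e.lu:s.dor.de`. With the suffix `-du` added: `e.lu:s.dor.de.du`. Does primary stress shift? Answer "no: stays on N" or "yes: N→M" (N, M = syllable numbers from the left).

no: stays on 3

Base `e.lu:s.dor.de` (4 syllables):
  The final syllable (4, de) is extrametrical; the stress domain is syllables 1–3.
  Weights: 1 e L, 2 lu:s H, 3 dor H.
  Heavy syllables in the domain: 2, 3. The rightmost is syllable 3 (dor).
  → primary stress on syllable 3.
Suffixed `e.lu:s.dor.de.du` (5 syllables):
  The final syllable (5, du) is extrametrical; the stress domain is syllables 1–4.
  Weights: 1 e L, 2 lu:s H, 3 dor H, 4 de L.
  Heavy syllables in the domain: 2, 3. The rightmost is syllable 3 (dor).
  → primary stress on syllable 3.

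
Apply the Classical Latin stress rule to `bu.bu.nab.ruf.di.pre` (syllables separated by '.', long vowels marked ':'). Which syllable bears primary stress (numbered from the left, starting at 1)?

4

Classical Latin: stress the penult if heavy (long vowel or closed), else the antepenult.
Weights: 4 ruf H, 5 di L, 6 pre L.
The penult (syllable 5, di) is light, so stress falls on the antepenult (syllable 4, ruf).
Stress on syllable 4: bu.bu.nab.ˈruf.di.pre.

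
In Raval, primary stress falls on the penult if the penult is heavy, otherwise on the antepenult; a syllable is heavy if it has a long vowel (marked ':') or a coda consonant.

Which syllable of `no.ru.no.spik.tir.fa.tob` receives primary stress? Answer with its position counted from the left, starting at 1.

Weights: 5 tir H, 6 fa L, 7 tob H.
The penult (syllable 6, fa) is light, so stress falls on the antepenult (syllable 5, tir).
Primary stress: syllable 5 → no.ru.no.spik.ˈtir.fa.tob.

5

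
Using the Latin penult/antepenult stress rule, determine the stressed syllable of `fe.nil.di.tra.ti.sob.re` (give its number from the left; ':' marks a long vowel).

Classical Latin: stress the penult if heavy (long vowel or closed), else the antepenult.
Weights: 5 ti L, 6 sob H, 7 re L.
The penult (syllable 6, sob) is heavy, so it takes stress.
Stress on syllable 6: fe.nil.di.tra.ti.ˈsob.re.

6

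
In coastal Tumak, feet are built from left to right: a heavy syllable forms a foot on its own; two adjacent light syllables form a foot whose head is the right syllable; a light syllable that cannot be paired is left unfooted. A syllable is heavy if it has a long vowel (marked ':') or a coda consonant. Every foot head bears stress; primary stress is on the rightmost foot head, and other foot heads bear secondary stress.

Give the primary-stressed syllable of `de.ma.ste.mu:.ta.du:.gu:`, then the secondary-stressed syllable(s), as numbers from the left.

Weights: 1 de L, 2 ma L, 3 ste L, 4 mu: H, 5 ta L, 6 du: H, 7 gu: H.
Parse left to right (heavy = foot alone; LL = one foot; stranded L unfooted): (de.ˈma) ste (ˈmu:) ta (ˈdu:) (ˈgu:).
Foot heads: 2, 4, 6, 7.
Primary stress on the rightmost head = syllable 7.
Secondary stress on 2, 4, 6: de.ˌma.ste.ˌmu:.ta.ˌdu:.ˈgu:.

primary 7, secondary 2, 4, 6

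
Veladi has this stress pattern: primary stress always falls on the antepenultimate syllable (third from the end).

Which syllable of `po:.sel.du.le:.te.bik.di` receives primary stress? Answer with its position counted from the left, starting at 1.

5

The word has 7 syllables; the antepenultimate syllable (third from the end) is syllable 5 (te).
Primary stress: syllable 5 → po:.sel.du.le:.ˈte.bik.di.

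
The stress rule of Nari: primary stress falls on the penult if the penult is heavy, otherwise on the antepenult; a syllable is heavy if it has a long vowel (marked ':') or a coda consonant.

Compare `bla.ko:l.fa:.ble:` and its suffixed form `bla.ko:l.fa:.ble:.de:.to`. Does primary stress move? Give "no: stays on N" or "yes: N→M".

Base `bla.ko:l.fa:.ble:` (4 syllables):
  Weights: 2 ko:l H, 3 fa: H, 4 ble: H.
  The penult (syllable 3, fa:) is heavy, so it takes stress.
  → primary stress on syllable 3.
Suffixed `bla.ko:l.fa:.ble:.de:.to` (6 syllables):
  Weights: 4 ble: H, 5 de: H, 6 to L.
  The penult (syllable 5, de:) is heavy, so it takes stress.
  → primary stress on syllable 5.

yes: 3→5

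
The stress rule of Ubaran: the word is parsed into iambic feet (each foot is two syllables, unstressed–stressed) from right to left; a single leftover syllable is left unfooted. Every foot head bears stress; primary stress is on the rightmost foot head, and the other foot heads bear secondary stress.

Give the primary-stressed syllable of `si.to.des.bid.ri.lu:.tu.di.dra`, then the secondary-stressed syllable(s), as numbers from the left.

primary 9, secondary 3, 5, 7

Parse right to left into iambic (σˈσ) feet: si (to.ˈdes) (bid.ˈri) (lu:.ˈtu) (di.ˈdra). Syllable 1 is left unfooted.
Foot heads (stressed positions): 3, 5, 7, 9.
End Rule Rightmost: primary stress on the rightmost head = syllable 9.
Secondary stress on 3, 5, 7: si.to.ˌdes.bid.ˌri.lu:.ˌtu.di.ˈdra.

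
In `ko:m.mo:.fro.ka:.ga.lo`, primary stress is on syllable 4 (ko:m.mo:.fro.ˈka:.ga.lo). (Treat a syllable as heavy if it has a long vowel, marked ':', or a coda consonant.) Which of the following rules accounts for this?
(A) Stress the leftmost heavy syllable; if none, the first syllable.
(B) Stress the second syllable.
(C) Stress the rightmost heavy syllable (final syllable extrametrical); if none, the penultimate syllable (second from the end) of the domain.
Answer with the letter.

C

Rule A → syllable 1 (observed: 4).
Rule B → syllable 2 (observed: 4).
Rule C → syllable 4 ✓.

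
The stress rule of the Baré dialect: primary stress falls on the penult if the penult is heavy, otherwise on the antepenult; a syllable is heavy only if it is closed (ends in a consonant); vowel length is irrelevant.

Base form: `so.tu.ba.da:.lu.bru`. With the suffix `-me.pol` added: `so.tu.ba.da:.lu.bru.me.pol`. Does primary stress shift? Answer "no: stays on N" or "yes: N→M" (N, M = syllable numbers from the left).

Base `so.tu.ba.da:.lu.bru` (6 syllables):
  Weights: 4 da: L, 5 lu L, 6 bru L.
  The penult (syllable 5, lu) is light, so stress falls on the antepenult (syllable 4, da:).
  → primary stress on syllable 4.
Suffixed `so.tu.ba.da:.lu.bru.me.pol` (8 syllables):
  Weights: 6 bru L, 7 me L, 8 pol H.
  The penult (syllable 7, me) is light, so stress falls on the antepenult (syllable 6, bru).
  → primary stress on syllable 6.

yes: 4→6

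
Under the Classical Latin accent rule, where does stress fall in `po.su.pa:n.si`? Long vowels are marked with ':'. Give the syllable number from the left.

3

Classical Latin: stress the penult if heavy (long vowel or closed), else the antepenult.
Weights: 2 su L, 3 pa:n H, 4 si L.
The penult (syllable 3, pa:n) is heavy, so it takes stress.
Stress on syllable 3: po.su.ˈpa:n.si.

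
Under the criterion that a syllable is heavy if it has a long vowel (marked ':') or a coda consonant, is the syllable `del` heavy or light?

heavy

`del`: short vowel, closed (coda /l/). Closed → heavy.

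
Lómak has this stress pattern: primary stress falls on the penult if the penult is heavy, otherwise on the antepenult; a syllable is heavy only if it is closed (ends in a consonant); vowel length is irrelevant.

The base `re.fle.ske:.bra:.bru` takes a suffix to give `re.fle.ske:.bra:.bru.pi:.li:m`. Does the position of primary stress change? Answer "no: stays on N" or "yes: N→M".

yes: 3→5

Base `re.fle.ske:.bra:.bru` (5 syllables):
  Weights: 3 ske: L, 4 bra: L, 5 bru L.
  The penult (syllable 4, bra:) is light, so stress falls on the antepenult (syllable 3, ske:).
  → primary stress on syllable 3.
Suffixed `re.fle.ske:.bra:.bru.pi:.li:m` (7 syllables):
  Weights: 5 bru L, 6 pi: L, 7 li:m H.
  The penult (syllable 6, pi:) is light, so stress falls on the antepenult (syllable 5, bru).
  → primary stress on syllable 5.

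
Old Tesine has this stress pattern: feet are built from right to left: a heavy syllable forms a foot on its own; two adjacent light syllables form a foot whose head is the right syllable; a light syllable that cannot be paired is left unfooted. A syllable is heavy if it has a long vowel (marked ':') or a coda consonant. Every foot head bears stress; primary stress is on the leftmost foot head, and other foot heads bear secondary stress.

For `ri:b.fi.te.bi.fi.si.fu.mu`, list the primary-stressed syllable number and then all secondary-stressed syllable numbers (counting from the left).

Weights: 1 ri:b H, 2 fi L, 3 te L, 4 bi L, 5 fi L, 6 si L, 7 fu L, 8 mu L.
Parse right to left (heavy = foot alone; LL = one foot; stranded L unfooted): (ˈri:b) fi (te.ˈbi) (fi.ˈsi) (fu.ˈmu).
Foot heads: 1, 4, 6, 8.
Primary stress on the leftmost head = syllable 1.
Secondary stress on 4, 6, 8: ˈri:b.fi.te.ˌbi.fi.ˌsi.fu.ˌmu.

primary 1, secondary 4, 6, 8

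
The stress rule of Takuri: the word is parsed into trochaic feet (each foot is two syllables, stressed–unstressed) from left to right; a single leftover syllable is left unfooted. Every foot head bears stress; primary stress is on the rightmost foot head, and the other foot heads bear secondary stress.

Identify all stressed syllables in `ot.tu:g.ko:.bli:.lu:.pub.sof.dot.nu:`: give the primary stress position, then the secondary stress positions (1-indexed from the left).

primary 7, secondary 1, 3, 5

Parse left to right into trochaic (ˈσσ) feet: (ˈot.tu:g) (ˈko:.bli:) (ˈlu:.pub) (ˈsof.dot) nu:. Syllable 9 is left unfooted.
Foot heads (stressed positions): 1, 3, 5, 7.
End Rule Rightmost: primary stress on the rightmost head = syllable 7.
Secondary stress on 1, 3, 5: ˌot.tu:g.ˌko:.bli:.ˌlu:.pub.ˈsof.dot.nu:.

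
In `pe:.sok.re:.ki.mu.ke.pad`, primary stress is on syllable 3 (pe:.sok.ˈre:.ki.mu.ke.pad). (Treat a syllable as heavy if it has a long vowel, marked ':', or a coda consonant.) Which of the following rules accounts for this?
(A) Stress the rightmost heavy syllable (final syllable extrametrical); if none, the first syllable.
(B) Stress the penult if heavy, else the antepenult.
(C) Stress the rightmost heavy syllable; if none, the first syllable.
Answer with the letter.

Rule A → syllable 3 ✓.
Rule B → syllable 5 (observed: 3).
Rule C → syllable 7 (observed: 3).

A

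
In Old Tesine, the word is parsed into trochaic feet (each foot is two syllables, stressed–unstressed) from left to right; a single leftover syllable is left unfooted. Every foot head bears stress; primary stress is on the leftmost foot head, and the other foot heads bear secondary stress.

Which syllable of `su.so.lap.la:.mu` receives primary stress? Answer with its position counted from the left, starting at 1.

1

Parse left to right into trochaic (ˈσσ) feet: (ˈsu.so) (ˈlap.la:) mu. Syllable 5 is left unfooted.
Foot heads (stressed positions): 1, 3.
End Rule Leftmost: primary stress on the leftmost head = syllable 1.
Primary stress: syllable 1 → ˈsu.so.lap.la:.mu.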